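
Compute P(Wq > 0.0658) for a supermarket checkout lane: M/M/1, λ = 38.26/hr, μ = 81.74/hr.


ρ = 38.26/81.74 = 0.4681
P(Wq > t) = ρ·e^{−(μ−λ)t} = 0.4681·e^{−2.8610}
= 0.4681·0.057212 = 0.026779

Final: 0.026779


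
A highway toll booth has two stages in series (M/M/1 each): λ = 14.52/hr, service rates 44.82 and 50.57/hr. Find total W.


Each node sees arrival rate λ = 14.52/hr (tandem ⇒ throughput preserved).
W₁ = 1/(μ₁−λ) = 1/(44.82−14.52) = 0.03300 hr
W₂ = 1/(μ₂−λ) = 1/(50.57−14.52) = 0.02774 hr
W_total = W₁ + W₂ = 0.03300 + 0.02774 = 0.06074 hr

Final: 0.06074 hr


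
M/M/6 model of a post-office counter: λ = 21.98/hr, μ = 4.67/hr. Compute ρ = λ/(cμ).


ρ = λ/(cμ) = 21.98/(6·4.67) = 21.98/28.02 = 0.7844

Final: 0.7844


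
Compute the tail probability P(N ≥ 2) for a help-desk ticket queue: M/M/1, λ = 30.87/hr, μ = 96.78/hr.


ρ = 30.87/96.78 = 0.3190
P(N ≥ n) = ρ^n = 0.3190^2 = 0.101742

Final: 0.101742


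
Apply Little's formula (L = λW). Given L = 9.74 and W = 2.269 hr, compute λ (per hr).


λ = L/W = 9.74/2.269 = 4.2926 /hr

Final: 4.2926 /hr


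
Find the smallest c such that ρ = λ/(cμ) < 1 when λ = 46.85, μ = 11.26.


Stability requires cμ > λ ⇔ c > λ/μ.
λ/μ = 46.85/11.26 = 4.1607
Minimum integer c = ⌊4.1607⌋ + 1 = 5
Check: 5·11.26 = 56.30 > 46.85, while 4·11.26 = 45.04 ≤ 46.85

Final: 5 servers


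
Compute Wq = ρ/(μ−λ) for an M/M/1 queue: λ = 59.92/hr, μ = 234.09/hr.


ρ = 59.92/234.09 = 0.2560
Wq = ρ/(μ−λ) = 0.2560/(234.09 − 59.92) = 0.2560/174.17 = 0.001470 hr

Final: 0.001470 hr


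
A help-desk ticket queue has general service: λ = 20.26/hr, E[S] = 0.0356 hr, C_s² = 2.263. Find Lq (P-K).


ρ = λ·E[S] = 20.26·0.0356 = 0.7213
Lq = ρ²(1+C_s²)/(2(1−ρ)) = 0.5202·(1+2.263)/(2·0.2787)
= 0.5202·3.2630/0.5575 = 3.04481

Final: 3.04481


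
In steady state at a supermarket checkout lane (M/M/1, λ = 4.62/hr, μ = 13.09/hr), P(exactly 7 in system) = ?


ρ = 4.62/13.09 = 0.3529
P_n = (1−ρ)·ρ^n = (1 − 0.3529)·0.3529^7 = 0.6471·0.0006822 = 0.0004414

Final: 0.0004414


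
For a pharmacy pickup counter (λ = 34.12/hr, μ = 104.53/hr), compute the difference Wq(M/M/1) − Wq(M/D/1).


ρ = 34.12/104.53 = 0.3264
Wq(M/M/1) = ρ/(μ−λ) = 0.3264/70.41 = 0.004636 hr
Wq(M/D/1) = ρ/(2(μ−λ)) = 0.002318 hr
Savings = 0.004636 − 0.002318 = 0.002318 hr

Final: 0.002318 hr


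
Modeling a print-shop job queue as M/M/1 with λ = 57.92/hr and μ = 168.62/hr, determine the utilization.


ρ = λ/μ = 57.92/168.62 = 0.3435

Final: 0.3435


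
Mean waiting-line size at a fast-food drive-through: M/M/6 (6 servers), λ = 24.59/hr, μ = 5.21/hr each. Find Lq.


a = λ/μ = 4.7198; ρ = a/6 = 0.7866
P₀ = 0.006825
Lq = P₀·a^c·ρ / (c!·(1−ρ)²) = 0.006825·11054.13674·0.7866/(720·0.04553)
= 1.81036

Final: 1.81036


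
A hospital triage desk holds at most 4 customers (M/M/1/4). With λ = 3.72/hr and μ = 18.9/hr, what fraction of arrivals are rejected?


ρ = λ/μ = 3.72/18.9 = 0.1968
P_K = (1−ρ)ρ^K/(1−ρ^(K+1)) = (0.8032·0.001501)/(1 − 0.0002954)
= 0.001205/0.999705 = 0.001206

Final: 0.001206


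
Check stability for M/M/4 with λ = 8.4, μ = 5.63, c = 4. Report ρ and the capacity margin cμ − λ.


Total capacity cμ = 4·5.63 = 22.52/hr
ρ = λ/(cμ) = 8.4/22.52 = 0.3730
Stable ⇔ ρ < 1: YES
Spare capacity = cμ − λ = 22.52 − 8.4 = 14.12/hr

Final: ρ = 0.3730; stable; margin = 14.12/hr


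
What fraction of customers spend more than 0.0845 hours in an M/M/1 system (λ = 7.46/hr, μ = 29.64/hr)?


W ~ Exponential(μ−λ) for M/M/1.
μ − λ = 29.64 − 7.46 = 22.1800
P(W > t) = e^{−(μ−λ)t} = e^{−1.8742} = 0.153476

Final: 0.153476


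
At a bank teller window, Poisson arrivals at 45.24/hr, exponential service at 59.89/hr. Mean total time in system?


W = 1/(μ−λ) = 1/(59.89 − 45.24) = 1/14.65 = 0.06826 hr

Final: 0.06826 hr


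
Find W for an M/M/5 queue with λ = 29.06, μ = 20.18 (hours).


a = 1.4400; ρ = 0.2880; P₀ = 0.236616
Lq = P₀·a^c·ρ/(c!(1−ρ)²) = 0.006937
Wq = Lq/λ = 0.006937/29.06 = 0.0002387 hr
W = Wq + 1/μ = 0.0002387 + 0.04955 = 0.04979 hr

Final: 0.04979 hr


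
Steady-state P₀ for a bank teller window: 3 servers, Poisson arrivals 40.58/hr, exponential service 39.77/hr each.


a = λ/μ = 40.58/39.77 = 1.0204; ρ = a/c = 0.3401
Σ_{k=0}^{2} a^k/k! (terms k=0..2) = 1.00000 + 1.02037 + 0.52057 = 2.54094
Tail: a^3/(3!(1−ρ)) = 1.06235/(6·0.6599) = 0.26832
P₀ = 1/(2.54094 + 0.26832) = 1/2.80926 = 0.355965

Final: 0.355965


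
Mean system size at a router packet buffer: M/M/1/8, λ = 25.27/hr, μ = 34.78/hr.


ρ = 25.27/34.78 = 0.7266
L = ρ[1 − (K+1)ρ^K + Kρ^(K+1)] / [(1−ρ)(1−ρ^(K+1))]
Numerator: 0.7266·(1 − 9·0.077661 + 8·0.056426) = 0.546710
Denominator: (0.2734)·(0.943574) = 0.258004
L = 0.546710/0.258004 = 2.1190

Final: 2.1190


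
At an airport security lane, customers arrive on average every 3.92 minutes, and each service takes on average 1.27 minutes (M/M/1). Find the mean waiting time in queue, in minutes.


λ = 60/3.92 = 15.3061 /hr
μ = 60/1.27 = 47.2441 /hr
ρ = λ/μ = 15.3061/47.2441 = 0.3240
Wq = ρ/(μ−λ) = 0.3240/(47.2441−15.3061) = 0.01014 hr
In minutes: 0.01014·60 = 0.6086 min

Final: 0.6086 min


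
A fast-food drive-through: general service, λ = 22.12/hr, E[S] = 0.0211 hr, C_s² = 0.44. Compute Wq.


ρ = λ·E[S] = 22.12·0.0211 = 0.4667
E[S²] = E[S]²(1+C_s²) = 0.0211²·(1+0.44) = 0.0006411
Wq = λ·E[S²]/(2(1−ρ)) = 22.12·0.0006411/(2·0.5333) = 0.01330 hr

Final: 0.01330 hr


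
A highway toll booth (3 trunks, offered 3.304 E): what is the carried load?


B(3,3.304) = 0.381101 (Erlang-B)
Carried load = a(1 − B) = 3.304·(1 − 0.381101) = 3.304·0.618899 = 2.0448 E

Final: 2.0448 Erlangs


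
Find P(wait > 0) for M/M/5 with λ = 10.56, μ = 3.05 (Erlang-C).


a = λ/μ = 3.4623; ρ = a/5 = 0.6925
P₀ = 0.027143 (from M/M/c formula)
C(c,a) = [a^c/(c!(1−ρ))]·P₀ = [497.53128/(120·0.3075)]·0.027143
= 13.48144·0.027143 = 0.365922

Final: 0.365922


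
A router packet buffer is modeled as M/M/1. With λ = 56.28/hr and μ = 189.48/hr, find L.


ρ = λ/μ = 56.28/189.48 = 0.2970
L = ρ/(1−ρ) = 0.2970/(1 − 0.2970) = 0.2970/0.7030 = 0.4225

Final: 0.4225


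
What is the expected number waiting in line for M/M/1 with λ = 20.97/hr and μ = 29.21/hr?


ρ = 20.97/29.21 = 0.7179
Lq = ρ²/(1−ρ) = 0.5154/0.2821 = 1.8270

Final: 1.8270


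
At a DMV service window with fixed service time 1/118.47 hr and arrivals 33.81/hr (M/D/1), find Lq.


ρ = 33.81/118.47 = 0.2854
M/D/1: Lq = ρ²/(2(1−ρ)) = 0.08145/(2·0.7146) = 0.05699

Final: 0.05699


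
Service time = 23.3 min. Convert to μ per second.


μ = 1/(service time) in consistent units.
1 second = 0.0166667 min, so μ = 0.0166667/23.3 = 0.0007153 per second

Final: 0.0007153 /sec


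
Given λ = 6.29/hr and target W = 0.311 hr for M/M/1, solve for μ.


W = 1/(μ−λ) ⇒ μ − λ = 1/W = 1/0.311 = 3.2154
μ = λ + 1/W = 6.29 + 3.2154 = 9.5054 per hr

Final: 9.5054 /hr


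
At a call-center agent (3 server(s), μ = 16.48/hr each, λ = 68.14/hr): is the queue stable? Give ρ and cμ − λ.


Total capacity cμ = 3·16.48 = 49.44/hr
ρ = λ/(cμ) = 68.14/49.44 = 1.3782
Stable ⇔ ρ < 1: NO
Spare capacity = cμ − λ = 49.44 − 68.14 = -18.70/hr

Final: ρ = 1.3782; unstable; margin = -18.70/hr


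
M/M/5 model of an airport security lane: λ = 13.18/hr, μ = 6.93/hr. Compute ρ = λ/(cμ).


ρ = λ/(cμ) = 13.18/(5·6.93) = 13.18/34.65 = 0.3804

Final: 0.3804


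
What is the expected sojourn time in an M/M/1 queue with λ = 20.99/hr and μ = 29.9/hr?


W = 1/(μ−λ) = 1/(29.9 − 20.99) = 1/8.91 = 0.1122 hr

Final: 0.1122 hr


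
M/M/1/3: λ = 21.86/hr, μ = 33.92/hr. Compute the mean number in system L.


ρ = 21.86/33.92 = 0.6445
L = ρ[1 − (K+1)ρ^K + Kρ^(K+1)] / [(1−ρ)(1−ρ^(K+1))]
Numerator: 0.6445·(1 − 4·0.267660 + 3·0.172495) = 0.287974
Denominator: (0.3555)·(0.827505) = 0.294213
L = 0.287974/0.294213 = 0.9788

Final: 0.9788


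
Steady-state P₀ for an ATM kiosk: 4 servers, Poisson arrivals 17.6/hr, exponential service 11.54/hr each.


a = λ/μ = 17.6/11.54 = 1.5251; ρ = a/c = 0.3813
Σ_{k=0}^{3} a^k/k! (terms k=0..3) = 1.00000 + 1.52513 + 1.16301 + 0.59125 = 4.27939
Tail: a^4/(4!(1−ρ)) = 5.41038/(24·0.6187) = 0.36435
P₀ = 1/(4.27939 + 0.36435) = 1/4.64374 = 0.215344

Final: 0.215344


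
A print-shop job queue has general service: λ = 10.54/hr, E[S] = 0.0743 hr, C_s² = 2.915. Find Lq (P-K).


ρ = λ·E[S] = 10.54·0.0743 = 0.7831
Lq = ρ²(1+C_s²)/(2(1−ρ)) = 0.6133·(1+2.915)/(2·0.2169)
= 0.6133·3.9150/0.4338 = 5.53535

Final: 5.53535


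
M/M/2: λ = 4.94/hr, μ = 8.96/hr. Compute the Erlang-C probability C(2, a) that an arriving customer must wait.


a = λ/μ = 0.5513; ρ = a/2 = 0.2757
P₀ = 0.567804 (from M/M/c formula)
C(c,a) = [a^c/(c!(1−ρ))]·P₀ = [0.30398/(2·0.7243)]·0.567804
= 0.20983·0.567804 = 0.119143

Final: 0.119143


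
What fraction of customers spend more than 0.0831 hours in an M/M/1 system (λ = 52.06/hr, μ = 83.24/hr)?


W ~ Exponential(μ−λ) for M/M/1.
μ − λ = 83.24 − 52.06 = 31.1800
P(W > t) = e^{−(μ−λ)t} = e^{−2.5911} = 0.074941

Final: 0.074941


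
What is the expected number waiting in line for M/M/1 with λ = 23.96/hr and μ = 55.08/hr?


ρ = 23.96/55.08 = 0.4350
Lq = ρ²/(1−ρ) = 0.1892/0.5650 = 0.3349

Final: 0.3349


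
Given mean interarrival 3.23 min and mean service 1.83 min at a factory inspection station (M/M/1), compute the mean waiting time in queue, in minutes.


λ = 60/3.23 = 18.5759 /hr
μ = 60/1.83 = 32.7869 /hr
ρ = λ/μ = 18.5759/32.7869 = 0.5666
Wq = ρ/(μ−λ) = 0.5666/(32.7869−18.5759) = 0.03987 hr
In minutes: 0.03987·60 = 2.392 min

Final: 2.392 min


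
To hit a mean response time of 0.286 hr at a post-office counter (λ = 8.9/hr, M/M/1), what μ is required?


W = 1/(μ−λ) ⇒ μ − λ = 1/W = 1/0.286 = 3.4965
μ = λ + 1/W = 8.9 + 3.4965 = 12.3965 per hr

Final: 12.3965 /hr


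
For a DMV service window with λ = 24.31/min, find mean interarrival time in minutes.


Mean interarrival time = 1/λ = 1/24.31 minute = 0.04114 minute
In minutes: 0.04114 × 1 = 0.04114 min

Final: 0.04114 min


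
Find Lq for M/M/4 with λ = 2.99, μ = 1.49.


a = λ/μ = 2.0067; ρ = a/4 = 0.5017
P₀ = 0.129486
Lq = P₀·a^c·ρ / (c!·(1−ρ)²) = 0.129486·16.21585·0.5017/(24·0.24832)
= 0.17675

Final: 0.17675


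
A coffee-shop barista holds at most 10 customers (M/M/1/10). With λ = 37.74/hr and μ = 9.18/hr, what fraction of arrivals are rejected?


ρ = λ/μ = 37.74/9.18 = 4.1111
P_K = (1−ρ)ρ^K/(1−ρ^(K+1)) = (-3.1111·1379088.529546)/(1 − 5669586.177021)
= -4290497.647475/-5669585.177021 = 0.756757

Final: 0.756757


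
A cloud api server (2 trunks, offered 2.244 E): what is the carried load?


B(2,2.244) = 0.436978 (Erlang-B)
Carried load = a(1 − B) = 2.244·(1 − 0.436978) = 2.244·0.563022 = 1.2634 E

Final: 1.2634 Erlangs


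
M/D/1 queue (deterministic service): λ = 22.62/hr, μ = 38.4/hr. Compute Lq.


ρ = 22.62/38.4 = 0.5891
M/D/1: Lq = ρ²/(2(1−ρ)) = 0.3470/(2·0.4109) = 0.42220

Final: 0.42220


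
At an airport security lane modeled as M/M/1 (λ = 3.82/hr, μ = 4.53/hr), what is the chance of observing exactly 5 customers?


ρ = 3.82/4.53 = 0.8433
P_n = (1−ρ)·ρ^n = (1 − 0.8433)·0.8433^5 = 0.1567·0.426408 = 0.066832

Final: 0.066832


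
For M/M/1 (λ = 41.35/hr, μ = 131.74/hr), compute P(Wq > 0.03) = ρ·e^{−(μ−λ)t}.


ρ = 41.35/131.74 = 0.3139
P(Wq > t) = ρ·e^{−(μ−λ)t} = 0.3139·e^{−2.7117}
= 0.3139·0.066424 = 0.020849

Final: 0.020849


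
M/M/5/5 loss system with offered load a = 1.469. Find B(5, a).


B(c,a) = (a^c/c!) / Σ_{k=0}^{c} a^k/k!
a^5/5! = 0.057007
Σ terms (k=0..5): 1.00000 + 1.46900 + 1.07898 + 0.52834 + 0.19403 + 0.05701 = 4.327361
B = 0.057007/4.327361 = 0.013174

Final: 0.013174


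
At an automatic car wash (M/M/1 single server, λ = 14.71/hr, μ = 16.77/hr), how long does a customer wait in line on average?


ρ = 14.71/16.77 = 0.8772
Wq = ρ/(μ−λ) = 0.8772/(16.77 − 14.71) = 0.8772/2.06 = 0.4258 hr

Final: 0.4258 hr


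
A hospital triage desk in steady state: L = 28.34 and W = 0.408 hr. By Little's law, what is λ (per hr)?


λ = L/W = 28.34/0.408 = 69.4608 /hr

Final: 69.4608 /hr


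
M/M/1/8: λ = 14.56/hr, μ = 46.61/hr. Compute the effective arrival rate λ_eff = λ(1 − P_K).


ρ = 0.3124; P_K = (1−ρ)ρ^8/(1−ρ^9) = 0.00006235
λ_eff = λ(1 − P_K) = 14.56·(1 − 0.00006235) = 14.56·0.999938 = 14.5591 /hr

Final: 14.5591 /hr


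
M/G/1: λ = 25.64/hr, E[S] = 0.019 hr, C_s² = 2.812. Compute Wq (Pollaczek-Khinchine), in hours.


ρ = λ·E[S] = 25.64·0.019 = 0.4872
E[S²] = E[S]²(1+C_s²) = 0.019²·(1+2.812) = 0.001376
Wq = λ·E[S²]/(2(1−ρ)) = 25.64·0.001376/(2·0.5128) = 0.03440 hr

Final: 0.03440 hr


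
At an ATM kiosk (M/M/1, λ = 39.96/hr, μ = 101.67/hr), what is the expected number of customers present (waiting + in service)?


ρ = λ/μ = 39.96/101.67 = 0.3930
L = ρ/(1−ρ) = 0.3930/(1 − 0.3930) = 0.3930/0.6070 = 0.6475

Final: 0.6475


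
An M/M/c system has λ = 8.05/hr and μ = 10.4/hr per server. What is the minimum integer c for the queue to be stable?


Stability requires cμ > λ ⇔ c > λ/μ.
λ/μ = 8.05/10.4 = 0.7740
Minimum integer c = ⌊0.7740⌋ + 1 = 1
Check: 1·10.4 = 10.40 > 8.05, while 0·10.4 = 0.00 ≤ 8.05

Final: 1 servers


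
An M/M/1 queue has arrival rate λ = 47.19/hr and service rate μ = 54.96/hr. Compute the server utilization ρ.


ρ = λ/μ = 47.19/54.96 = 0.8586

Final: 0.8586


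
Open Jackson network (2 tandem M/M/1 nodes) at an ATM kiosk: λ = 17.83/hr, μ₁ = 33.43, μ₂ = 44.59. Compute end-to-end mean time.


Each node sees arrival rate λ = 17.83/hr (tandem ⇒ throughput preserved).
W₁ = 1/(μ₁−λ) = 1/(33.43−17.83) = 0.06410 hr
W₂ = 1/(μ₂−λ) = 1/(44.59−17.83) = 0.03737 hr
W_total = W₁ + W₂ = 0.06410 + 0.03737 = 0.10147 hr

Final: 0.10147 hr


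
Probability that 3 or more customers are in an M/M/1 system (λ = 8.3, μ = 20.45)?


ρ = 8.3/20.45 = 0.4059
P(N ≥ n) = ρ^n = 0.4059^3 = 0.066858

Final: 0.066858


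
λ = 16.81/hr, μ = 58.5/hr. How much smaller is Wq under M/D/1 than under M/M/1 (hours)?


ρ = 16.81/58.5 = 0.2874
Wq(M/M/1) = ρ/(μ−λ) = 0.2874/41.69 = 0.006893 hr
Wq(M/D/1) = ρ/(2(μ−λ)) = 0.003446 hr
Savings = 0.006893 − 0.003446 = 0.003446 hr

Final: 0.003446 hr


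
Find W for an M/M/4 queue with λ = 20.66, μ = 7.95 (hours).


a = 2.5987; ρ = 0.6497; P₀ = 0.065251
Lq = P₀·a^c·ρ/(c!(1−ρ)²) = 0.65647
Wq = Lq/λ = 0.65647/20.66 = 0.03178 hr
W = Wq + 1/μ = 0.03178 + 0.12579 = 0.15756 hr

Final: 0.15756 hr


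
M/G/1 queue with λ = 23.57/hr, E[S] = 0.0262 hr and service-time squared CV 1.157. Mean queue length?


ρ = λ·E[S] = 23.57·0.0262 = 0.6175
Lq = ρ²(1+C_s²)/(2(1−ρ)) = 0.3813·(1+1.157)/(2·0.3825)
= 0.3813·2.1570/0.7649 = 1.07535

Final: 1.07535


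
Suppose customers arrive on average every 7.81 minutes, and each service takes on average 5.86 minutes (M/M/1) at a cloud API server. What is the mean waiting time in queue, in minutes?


λ = 60/7.81 = 7.6825 /hr
μ = 60/5.86 = 10.2389 /hr
ρ = λ/μ = 7.6825/10.2389 = 0.7503
Wq = ρ/(μ−λ) = 0.7503/(10.2389−7.6825) = 0.29350 hr
In minutes: 0.29350·60 = 17.610 min

Final: 17.610 min


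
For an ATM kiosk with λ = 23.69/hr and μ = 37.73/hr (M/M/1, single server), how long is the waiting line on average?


ρ = 23.69/37.73 = 0.6279
Lq = ρ²/(1−ρ) = 0.3942/0.3721 = 1.0594

Final: 1.0594


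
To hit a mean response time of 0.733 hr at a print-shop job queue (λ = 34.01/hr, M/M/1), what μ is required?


W = 1/(μ−λ) ⇒ μ − λ = 1/W = 1/0.733 = 1.3643
μ = λ + 1/W = 34.01 + 1.3643 = 35.3743 per hr

Final: 35.3743 /hr


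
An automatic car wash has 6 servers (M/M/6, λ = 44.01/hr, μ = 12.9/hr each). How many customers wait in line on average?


a = λ/μ = 3.4116; ρ = a/6 = 0.5686
P₀ = 0.031825
Lq = P₀·a^c·ρ / (c!·(1−ρ)²) = 0.031825·1576.77581·0.5686/(720·0.18610)
= 0.21294

Final: 0.21294


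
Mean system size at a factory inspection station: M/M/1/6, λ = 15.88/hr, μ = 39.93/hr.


ρ = 15.88/39.93 = 0.3977
L = ρ[1 − (K+1)ρ^K + Kρ^(K+1)] / [(1−ρ)(1−ρ^(K+1))]
Numerator: 0.3977·(1 − 7·0.003956 + 6·0.001573) = 0.390436
Denominator: (0.6023)·(0.998427) = 0.601356
L = 0.390436/0.601356 = 0.6493

Final: 0.6493


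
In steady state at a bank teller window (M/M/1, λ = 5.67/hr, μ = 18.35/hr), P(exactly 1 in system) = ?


ρ = 5.67/18.35 = 0.3090
P_n = (1−ρ)·ρ^n = (1 − 0.3090)·0.3090^1 = 0.6910·0.308992 = 0.213516

Final: 0.213516


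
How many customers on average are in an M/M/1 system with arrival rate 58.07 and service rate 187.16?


ρ = λ/μ = 58.07/187.16 = 0.3103
L = ρ/(1−ρ) = 0.3103/(1 − 0.3103) = 0.3103/0.6897 = 0.4498

Final: 0.4498


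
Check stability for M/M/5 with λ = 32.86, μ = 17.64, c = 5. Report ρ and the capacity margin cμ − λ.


Total capacity cμ = 5·17.64 = 88.20/hr
ρ = λ/(cμ) = 32.86/88.20 = 0.3726
Stable ⇔ ρ < 1: YES
Spare capacity = cμ − λ = 88.20 − 32.86 = 55.34/hr

Final: ρ = 0.3726; stable; margin = 55.34/hr


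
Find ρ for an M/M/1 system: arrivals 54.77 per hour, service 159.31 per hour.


ρ = λ/μ = 54.77/159.31 = 0.3438

Final: 0.3438


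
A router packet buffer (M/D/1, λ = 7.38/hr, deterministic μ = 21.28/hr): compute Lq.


ρ = 7.38/21.28 = 0.3468
M/D/1: Lq = ρ²/(2(1−ρ)) = 0.1203/(2·0.6532) = 0.09207

Final: 0.09207


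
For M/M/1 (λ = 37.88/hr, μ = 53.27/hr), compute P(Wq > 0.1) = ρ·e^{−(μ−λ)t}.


ρ = 37.88/53.27 = 0.7111
P(Wq > t) = ρ·e^{−(μ−λ)t} = 0.7111·e^{−1.5390}
= 0.7111·0.214596 = 0.152598

Final: 0.152598


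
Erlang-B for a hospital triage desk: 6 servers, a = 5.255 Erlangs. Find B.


B(c,a) = (a^c/c!) / Σ_{k=0}^{c} a^k/k!
a^6/6! = 29.248515
Σ terms (k=0..6): 1.00000 + 5.25500 + 13.80751 + 24.18616 + 31.77457 + 33.39507 + 29.24852 = 138.666824
B = 29.248515/138.666824 = 0.210927

Final: 0.210927


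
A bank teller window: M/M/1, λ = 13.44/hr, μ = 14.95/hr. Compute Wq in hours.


ρ = 13.44/14.95 = 0.8990
Wq = ρ/(μ−λ) = 0.8990/(14.95 − 13.44) = 0.8990/1.51 = 0.5954 hr

Final: 0.5954 hr


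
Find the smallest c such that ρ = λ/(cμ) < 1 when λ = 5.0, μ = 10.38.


Stability requires cμ > λ ⇔ c > λ/μ.
λ/μ = 5.0/10.38 = 0.4817
Minimum integer c = ⌊0.4817⌋ + 1 = 1
Check: 1·10.38 = 10.38 > 5.0, while 0·10.38 = 0.00 ≤ 5.0

Final: 1 servers


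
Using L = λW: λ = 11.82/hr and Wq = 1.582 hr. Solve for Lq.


Lq = λWq = 11.82·1.582 = 18.6992

Final: 18.6992


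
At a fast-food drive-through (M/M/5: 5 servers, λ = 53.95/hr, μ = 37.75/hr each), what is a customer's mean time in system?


a = 1.4291; ρ = 0.2858; P₀ = 0.239222
Lq = P₀·a^c·ρ/(c!(1−ρ)²) = 0.006660
Wq = Lq/λ = 0.006660/53.95 = 0.0001235 hr
W = Wq + 1/μ = 0.0001235 + 0.02649 = 0.02661 hr

Final: 0.02661 hr


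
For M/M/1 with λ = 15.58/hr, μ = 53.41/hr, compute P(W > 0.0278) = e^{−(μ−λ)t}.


W ~ Exponential(μ−λ) for M/M/1.
μ − λ = 53.41 − 15.58 = 37.8300
P(W > t) = e^{−(μ−λ)t} = e^{−1.0517} = 0.349352

Final: 0.349352


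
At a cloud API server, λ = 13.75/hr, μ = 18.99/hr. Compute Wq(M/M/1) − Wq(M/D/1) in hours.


ρ = 13.75/18.99 = 0.7241
Wq(M/M/1) = ρ/(μ−λ) = 0.7241/5.24 = 0.13818 hr
Wq(M/D/1) = ρ/(2(μ−λ)) = 0.06909 hr
Savings = 0.13818 − 0.06909 = 0.06909 hr

Final: 0.06909 hr


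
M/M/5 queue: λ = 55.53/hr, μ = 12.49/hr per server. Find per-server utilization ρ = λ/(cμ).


ρ = λ/(cμ) = 55.53/(5·12.49) = 55.53/62.45 = 0.8892

Final: 0.8892


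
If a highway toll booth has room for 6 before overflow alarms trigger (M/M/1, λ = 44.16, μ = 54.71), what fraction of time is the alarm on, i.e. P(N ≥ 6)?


ρ = 44.16/54.71 = 0.8072
P(N ≥ n) = ρ^n = 0.8072^6 = 0.276550

Final: 0.276550


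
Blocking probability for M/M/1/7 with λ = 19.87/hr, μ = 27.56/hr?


ρ = λ/μ = 19.87/27.56 = 0.7210
P_K = (1−ρ)ρ^K/(1−ρ^(K+1)) = (0.2790·0.101258)/(1 − 0.073004)
= 0.028254/0.926996 = 0.030479

Final: 0.030479


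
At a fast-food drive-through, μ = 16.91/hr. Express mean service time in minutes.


Mean service time = 1/μ = 1/16.91 hour = 0.05914 hour
In minutes: 0.05914 × 60 = 3.5482 min

Final: 3.5482 min


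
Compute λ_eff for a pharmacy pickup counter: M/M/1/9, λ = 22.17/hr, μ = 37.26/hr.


ρ = 0.5950; P_K = (1−ρ)ρ^9/(1−ρ^10) = 0.003807
λ_eff = λ(1 − P_K) = 22.17·(1 − 0.003807) = 22.17·0.996193 = 22.0856 /hr

Final: 22.0856 /hr


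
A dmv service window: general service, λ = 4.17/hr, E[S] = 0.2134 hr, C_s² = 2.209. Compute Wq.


ρ = λ·E[S] = 4.17·0.2134 = 0.8899
E[S²] = E[S]²(1+C_s²) = 0.2134²·(1+2.209) = 0.146136
Wq = λ·E[S²]/(2(1−ρ)) = 4.17·0.146136/(2·0.1101) = 2.76688 hr

Final: 2.76688 hr


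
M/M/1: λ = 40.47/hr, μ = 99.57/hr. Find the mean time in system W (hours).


W = 1/(μ−λ) = 1/(99.57 − 40.47) = 1/59.10 = 0.01692 hr

Final: 0.01692 hr


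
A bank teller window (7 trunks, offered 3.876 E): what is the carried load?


B(7,3.876) = 0.056561 (Erlang-B)
Carried load = a(1 − B) = 3.876·(1 − 0.056561) = 3.876·0.943439 = 3.6568 E

Final: 3.6568 Erlangs


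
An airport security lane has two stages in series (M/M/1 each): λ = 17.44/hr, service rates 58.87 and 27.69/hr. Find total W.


Each node sees arrival rate λ = 17.44/hr (tandem ⇒ throughput preserved).
W₁ = 1/(μ₁−λ) = 1/(58.87−17.44) = 0.02414 hr
W₂ = 1/(μ₂−λ) = 1/(27.69−17.44) = 0.09756 hr
W_total = W₁ + W₂ = 0.02414 + 0.09756 = 0.12170 hr

Final: 0.12170 hr


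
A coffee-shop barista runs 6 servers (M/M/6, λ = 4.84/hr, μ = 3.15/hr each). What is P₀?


a = λ/μ = 4.84/3.15 = 1.5365; ρ = a/c = 0.2561
Σ_{k=0}^{5} a^k/k! (terms k=0..5) = 1.00000 + 1.53651 + 1.18043 + 0.60458 + 0.23224 + 0.07137 = 4.62512
Tail: a^6/(6!(1−ρ)) = 13.15857/(720·0.7439) = 0.02457
P₀ = 1/(4.62512 + 0.02457) = 1/4.64968 = 0.215068

Final: 0.215068


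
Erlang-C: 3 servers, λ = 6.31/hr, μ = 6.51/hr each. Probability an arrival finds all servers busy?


a = λ/μ = 0.9693; ρ = a/3 = 0.3231
P₀ = 0.375482 (from M/M/c formula)
C(c,a) = [a^c/(c!(1−ρ))]·P₀ = [0.91064/(6·0.6769)]·0.375482
= 0.22421·0.375482 = 0.084189

Final: 0.084189


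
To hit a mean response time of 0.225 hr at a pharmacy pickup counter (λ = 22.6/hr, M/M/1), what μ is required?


W = 1/(μ−λ) ⇒ μ − λ = 1/W = 1/0.225 = 4.4444
μ = λ + 1/W = 22.6 + 4.4444 = 27.0444 per hr

Final: 27.0444 /hr


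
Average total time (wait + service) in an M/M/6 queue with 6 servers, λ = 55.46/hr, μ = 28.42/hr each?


a = 1.9514; ρ = 0.3252; P₀ = 0.141888
Lq = P₀·a^c·ρ/(c!(1−ρ)²) = 0.007774
Wq = Lq/λ = 0.007774/55.46 = 0.0001402 hr
W = Wq + 1/μ = 0.0001402 + 0.03519 = 0.03533 hr

Final: 0.03533 hr


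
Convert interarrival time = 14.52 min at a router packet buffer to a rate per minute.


λ = 1/(interarrival time) in consistent units.
1 minute = 1 min, so λ = 1/14.52 = 0.06887 per minute

Final: 0.06887 /min


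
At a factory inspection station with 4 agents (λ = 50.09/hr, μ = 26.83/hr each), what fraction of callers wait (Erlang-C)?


a = λ/μ = 1.8669; ρ = a/4 = 0.4667
P₀ = 0.150525 (from M/M/c formula)
C(c,a) = [a^c/(c!(1−ρ))]·P₀ = [12.14847/(24·0.5333)]·0.150525
= 0.94922·0.150525 = 0.142881

Final: 0.142881


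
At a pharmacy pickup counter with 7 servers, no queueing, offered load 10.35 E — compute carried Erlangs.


B(7,10.35) = 0.424317 (Erlang-B)
Carried load = a(1 − B) = 10.35·(1 − 0.424317) = 10.35·0.575683 = 5.9583 E

Final: 5.9583 Erlangs


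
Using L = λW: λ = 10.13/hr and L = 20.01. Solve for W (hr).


W = L/λ = 20.01/10.13 = 1.9753 hr

Final: 1.9753 hr


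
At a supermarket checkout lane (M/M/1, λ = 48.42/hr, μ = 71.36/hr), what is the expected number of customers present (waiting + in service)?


ρ = λ/μ = 48.42/71.36 = 0.6785
L = ρ/(1−ρ) = 0.6785/(1 − 0.6785) = 0.6785/0.3215 = 2.1107

Final: 2.1107


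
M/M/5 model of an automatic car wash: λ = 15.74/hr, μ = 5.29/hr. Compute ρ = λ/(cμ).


ρ = λ/(cμ) = 15.74/(5·5.29) = 15.74/26.45 = 0.5951

Final: 0.5951


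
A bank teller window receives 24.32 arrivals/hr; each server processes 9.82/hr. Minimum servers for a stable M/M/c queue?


Stability requires cμ > λ ⇔ c > λ/μ.
λ/μ = 24.32/9.82 = 2.4766
Minimum integer c = ⌊2.4766⌋ + 1 = 3
Check: 3·9.82 = 29.46 > 24.32, while 2·9.82 = 19.64 ≤ 24.32

Final: 3 servers


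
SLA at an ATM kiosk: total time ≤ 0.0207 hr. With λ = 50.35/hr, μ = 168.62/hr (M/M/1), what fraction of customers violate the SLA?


W ~ Exponential(μ−λ) for M/M/1.
μ − λ = 168.62 − 50.35 = 118.2700
P(W > t) = e^{−(μ−λ)t} = e^{−2.4482} = 0.086450

Final: 0.086450


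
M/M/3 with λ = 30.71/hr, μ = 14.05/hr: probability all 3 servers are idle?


a = λ/μ = 30.71/14.05 = 2.1858; ρ = a/c = 0.7286
Σ_{k=0}^{2} a^k/k! (terms k=0..2) = 1.00000 + 2.18577 + 2.38878 = 5.57455
Tail: a^3/(3!(1−ρ)) = 10.44264/(6·0.2714) = 6.41255
P₀ = 1/(5.57455 + 6.41255) = 1/11.98710 = 0.083423

Final: 0.083423


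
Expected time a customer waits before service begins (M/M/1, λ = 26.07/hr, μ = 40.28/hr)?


ρ = 26.07/40.28 = 0.6472
Wq = ρ/(μ−λ) = 0.6472/(40.28 − 26.07) = 0.6472/14.21 = 0.04555 hr

Final: 0.04555 hr


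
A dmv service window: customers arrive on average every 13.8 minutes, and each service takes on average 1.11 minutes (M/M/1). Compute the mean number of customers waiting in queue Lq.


λ = 60/13.8 = 4.3478 /hr
μ = 60/1.11 = 54.0541 /hr
ρ = λ/μ = 4.3478/54.0541 = 0.08043
Lq = ρ²/(1−ρ) = 0.006470/0.9196 = 0.007036

Final: 0.007036


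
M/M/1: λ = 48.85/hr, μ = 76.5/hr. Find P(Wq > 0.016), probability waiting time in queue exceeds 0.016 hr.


ρ = 48.85/76.5 = 0.6386
P(Wq > t) = ρ·e^{−(μ−λ)t} = 0.6386·e^{−0.4424}
= 0.6386·0.642493 = 0.410271

Final: 0.410271


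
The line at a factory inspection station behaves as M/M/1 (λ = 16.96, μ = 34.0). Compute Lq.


ρ = 16.96/34.0 = 0.4988
Lq = ρ²/(1−ρ) = 0.2488/0.5012 = 0.4965

Final: 0.4965


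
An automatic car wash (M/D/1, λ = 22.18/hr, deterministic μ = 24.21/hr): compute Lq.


ρ = 22.18/24.21 = 0.9162
M/D/1: Lq = ρ²/(2(1−ρ)) = 0.8393/(2·0.08385) = 5.00498

Final: 5.00498


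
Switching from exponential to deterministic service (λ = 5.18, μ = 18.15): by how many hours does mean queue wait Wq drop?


ρ = 5.18/18.15 = 0.2854
Wq(M/M/1) = ρ/(μ−λ) = 0.2854/12.97 = 0.02200 hr
Wq(M/D/1) = ρ/(2(μ−λ)) = 0.01100 hr
Savings = 0.02200 − 0.01100 = 0.01100 hr

Final: 0.01100 hr


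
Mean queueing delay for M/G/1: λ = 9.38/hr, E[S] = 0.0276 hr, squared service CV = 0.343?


ρ = λ·E[S] = 9.38·0.0276 = 0.2589
E[S²] = E[S]²(1+C_s²) = 0.0276²·(1+0.343) = 0.001023
Wq = λ·E[S²]/(2(1−ρ)) = 9.38·0.001023/(2·0.7411) = 0.006474 hr

Final: 0.006474 hr


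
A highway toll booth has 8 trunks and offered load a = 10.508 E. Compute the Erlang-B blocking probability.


B(c,a) = (a^c/c!) / Σ_{k=0}^{c} a^k/k!
a^8/8! = 3686.718595
Σ terms (k=0..8): 1.00000 + 10.50800 + 55.20903 + 193.37884 + 508.00620 + 1067.62583 + 1869.76871 + 2806.78995 + 3686.71860 = 10199.005160
B = 3686.718595/10199.005160 = 0.361478

Final: 0.361478


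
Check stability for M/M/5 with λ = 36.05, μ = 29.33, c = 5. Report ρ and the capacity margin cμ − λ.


Total capacity cμ = 5·29.33 = 146.65/hr
ρ = λ/(cμ) = 36.05/146.65 = 0.2458
Stable ⇔ ρ < 1: YES
Spare capacity = cμ − λ = 146.65 − 36.05 = 110.60/hr

Final: ρ = 0.2458; stable; margin = 110.60/hr


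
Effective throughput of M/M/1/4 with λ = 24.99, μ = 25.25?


ρ = 0.9897; P_K = (1−ρ)ρ^4/(1−ρ^5) = 0.195881
λ_eff = λ(1 − P_K) = 24.99·(1 − 0.195881) = 24.99·0.804119 = 20.0949 /hr

Final: 20.0949 /hr


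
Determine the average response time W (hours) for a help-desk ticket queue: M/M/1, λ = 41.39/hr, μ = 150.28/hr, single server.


W = 1/(μ−λ) = 1/(150.28 − 41.39) = 1/108.89 = 0.009184 hr

Final: 0.009184 hr


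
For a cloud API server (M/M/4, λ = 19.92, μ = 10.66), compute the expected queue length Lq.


a = λ/μ = 1.8687; ρ = a/4 = 0.4672
P₀ = 0.150248
Lq = P₀·a^c·ρ / (c!·(1−ρ)²) = 0.150248·12.19350·0.4672/(24·0.28391)
= 0.12561

Final: 0.12561


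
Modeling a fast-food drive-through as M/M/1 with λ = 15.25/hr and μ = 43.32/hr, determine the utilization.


ρ = λ/μ = 15.25/43.32 = 0.3520

Final: 0.3520


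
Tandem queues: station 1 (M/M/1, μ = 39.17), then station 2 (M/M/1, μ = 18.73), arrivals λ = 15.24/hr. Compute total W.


Each node sees arrival rate λ = 15.24/hr (tandem ⇒ throughput preserved).
W₁ = 1/(μ₁−λ) = 1/(39.17−15.24) = 0.04179 hr
W₂ = 1/(μ₂−λ) = 1/(18.73−15.24) = 0.28653 hr
W_total = W₁ + W₂ = 0.04179 + 0.28653 = 0.32832 hr

Final: 0.32832 hr


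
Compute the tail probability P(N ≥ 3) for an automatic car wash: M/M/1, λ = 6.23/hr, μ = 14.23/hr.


ρ = 6.23/14.23 = 0.4378
P(N ≥ n) = ρ^n = 0.4378^3 = 0.083917

Final: 0.083917


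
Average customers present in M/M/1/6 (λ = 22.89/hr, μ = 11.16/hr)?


ρ = 22.89/11.16 = 2.0511
L = ρ[1 − (K+1)ρ^K + Kρ^(K+1)] / [(1−ρ)(1−ρ^(K+1))]
Numerator: 2.0511·(1 − 7·74.454266 + 6·152.711304) = 812.406222
Denominator: (-1.0511)·(-151.711304) = 159.460000
L = 812.406222/159.460000 = 5.0947

Final: 5.0947


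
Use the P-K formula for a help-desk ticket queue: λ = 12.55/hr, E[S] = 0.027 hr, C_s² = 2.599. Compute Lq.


ρ = λ·E[S] = 12.55·0.027 = 0.3389
Lq = ρ²(1+C_s²)/(2(1−ρ)) = 0.1148·(1+2.599)/(2·0.6611)
= 0.1148·3.5990/1.3223 = 0.31251

Final: 0.31251


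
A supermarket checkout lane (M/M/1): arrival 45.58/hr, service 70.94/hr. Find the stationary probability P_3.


ρ = 45.58/70.94 = 0.6425
P_n = (1−ρ)·ρ^n = (1 − 0.6425)·0.6425^3 = 0.3575·0.265246 = 0.094822

Final: 0.094822


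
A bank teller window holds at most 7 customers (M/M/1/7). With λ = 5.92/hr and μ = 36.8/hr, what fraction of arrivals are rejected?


ρ = λ/μ = 5.92/36.8 = 0.1609
P_K = (1−ρ)ρ^K/(1−ρ^(K+1)) = (0.8391·0.000002788)/(1 − 0.0000004485)
= 0.000002340/1.000000 = 0.000002340

Final: 0.000002340


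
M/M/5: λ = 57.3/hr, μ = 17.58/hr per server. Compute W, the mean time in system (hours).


a = 3.2594; ρ = 0.6519; P₀ = 0.034661
Lq = P₀·a^c·ρ/(c!(1−ρ)²) = 0.57154
Wq = Lq/λ = 0.57154/57.3 = 0.009974 hr
W = Wq + 1/μ = 0.009974 + 0.05688 = 0.06686 hr

Final: 0.06686 hr


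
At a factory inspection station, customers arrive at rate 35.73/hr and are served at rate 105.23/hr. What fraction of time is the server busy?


ρ = λ/μ = 35.73/105.23 = 0.3395

Final: 0.3395


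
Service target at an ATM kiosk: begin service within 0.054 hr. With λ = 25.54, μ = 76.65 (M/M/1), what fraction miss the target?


ρ = 25.54/76.65 = 0.3332
P(Wq > t) = ρ·e^{−(μ−λ)t} = 0.3332·e^{−2.7599}
= 0.3332·0.063296 = 0.021090

Final: 0.021090


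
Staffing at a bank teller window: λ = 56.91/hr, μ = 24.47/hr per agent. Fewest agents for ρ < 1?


Stability requires cμ > λ ⇔ c > λ/μ.
λ/μ = 56.91/24.47 = 2.3257
Minimum integer c = ⌊2.3257⌋ + 1 = 3
Check: 3·24.47 = 73.41 > 56.91, while 2·24.47 = 48.94 ≤ 56.91

Final: 3 servers


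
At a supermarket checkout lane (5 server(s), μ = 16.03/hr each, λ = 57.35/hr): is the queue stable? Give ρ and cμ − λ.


Total capacity cμ = 5·16.03 = 80.15/hr
ρ = λ/(cμ) = 57.35/80.15 = 0.7155
Stable ⇔ ρ < 1: YES
Spare capacity = cμ − λ = 80.15 − 57.35 = 22.80/hr

Final: ρ = 0.7155; stable; margin = 22.80/hr


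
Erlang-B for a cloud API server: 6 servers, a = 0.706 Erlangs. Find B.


B(c,a) = (a^c/c!) / Σ_{k=0}^{c} a^k/k!
a^6/6! = 0.0001720
Σ terms (k=0..6): 1.00000 + 0.70600 + 0.24922 + 0.05865 + 0.01035 + 0.001462 + 0.0001720 = 2.025853
B = 0.0001720/2.025853 = 0.00008490

Final: 0.00008490


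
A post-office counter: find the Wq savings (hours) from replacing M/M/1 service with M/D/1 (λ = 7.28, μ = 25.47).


ρ = 7.28/25.47 = 0.2858
Wq(M/M/1) = ρ/(μ−λ) = 0.2858/18.19 = 0.01571 hr
Wq(M/D/1) = ρ/(2(μ−λ)) = 0.007857 hr
Savings = 0.01571 − 0.007857 = 0.007857 hr

Final: 0.007857 hr


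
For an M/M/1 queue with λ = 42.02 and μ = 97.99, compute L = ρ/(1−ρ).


ρ = λ/μ = 42.02/97.99 = 0.4288
L = ρ/(1−ρ) = 0.4288/(1 − 0.4288) = 0.4288/0.5712 = 0.7508

Final: 0.7508


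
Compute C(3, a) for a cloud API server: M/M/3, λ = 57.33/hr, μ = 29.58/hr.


a = λ/μ = 1.9381; ρ = a/3 = 0.6460
P₀ = 0.121294 (from M/M/c formula)
C(c,a) = [a^c/(c!(1−ρ))]·P₀ = [7.28033/(6·0.3540)]·0.121294
= 3.42808·0.121294 = 0.415808

Final: 0.415808


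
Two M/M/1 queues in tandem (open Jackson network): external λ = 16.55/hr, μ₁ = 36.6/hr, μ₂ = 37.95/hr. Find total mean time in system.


Each node sees arrival rate λ = 16.55/hr (tandem ⇒ throughput preserved).
W₁ = 1/(μ₁−λ) = 1/(36.6−16.55) = 0.04988 hr
W₂ = 1/(μ₂−λ) = 1/(37.95−16.55) = 0.04673 hr
W_total = W₁ + W₂ = 0.04988 + 0.04673 = 0.09660 hr

Final: 0.09660 hr


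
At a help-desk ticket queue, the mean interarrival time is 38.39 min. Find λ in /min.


λ = 1/(interarrival time) in consistent units.
1 minute = 1 min, so λ = 1/38.39 = 0.02605 per minute

Final: 0.02605 /min


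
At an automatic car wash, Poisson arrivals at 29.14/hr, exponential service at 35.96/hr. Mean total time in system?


W = 1/(μ−λ) = 1/(35.96 − 29.14) = 1/6.82 = 0.1466 hr

Final: 0.1466 hr


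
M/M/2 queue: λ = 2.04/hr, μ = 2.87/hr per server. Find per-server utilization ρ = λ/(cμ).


ρ = λ/(cμ) = 2.04/(2·2.87) = 2.04/5.74 = 0.3554

Final: 0.3554


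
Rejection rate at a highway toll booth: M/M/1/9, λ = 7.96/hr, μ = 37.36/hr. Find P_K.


ρ = λ/μ = 7.96/37.36 = 0.2131
P_K = (1−ρ)ρ^K/(1−ρ^(K+1)) = (0.7869·0.0000009048)/(1 − 0.0000001928)
= 0.0000007120/1.000000 = 0.0000007120

Final: 0.0000007120


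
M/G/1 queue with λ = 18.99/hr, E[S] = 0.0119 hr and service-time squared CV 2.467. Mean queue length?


ρ = λ·E[S] = 18.99·0.0119 = 0.2260
Lq = ρ²(1+C_s²)/(2(1−ρ)) = 0.05107·(1+2.467)/(2·0.7740)
= 0.05107·3.4670/1.5480 = 0.11437

Final: 0.11437


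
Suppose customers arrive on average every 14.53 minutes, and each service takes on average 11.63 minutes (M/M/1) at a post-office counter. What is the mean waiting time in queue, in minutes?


λ = 60/14.53 = 4.1294 /hr
μ = 60/11.63 = 5.1591 /hr
ρ = λ/μ = 4.1294/5.1591 = 0.8004
Wq = ρ/(μ−λ) = 0.8004/(5.1591−4.1294) = 0.77734 hr
In minutes: 0.77734·60 = 46.640 min

Final: 46.640 min


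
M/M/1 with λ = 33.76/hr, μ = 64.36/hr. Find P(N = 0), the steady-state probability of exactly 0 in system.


ρ = 33.76/64.36 = 0.5245
P_n = (1−ρ)·ρ^n = (1 − 0.5245)·0.5245^0 = 0.4755·1.000000 = 0.475451

Final: 0.475451


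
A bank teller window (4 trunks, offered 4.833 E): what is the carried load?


B(4,4.833) = 0.384915 (Erlang-B)
Carried load = a(1 − B) = 4.833·(1 − 0.384915) = 4.833·0.615085 = 2.9727 E

Final: 2.9727 Erlangs


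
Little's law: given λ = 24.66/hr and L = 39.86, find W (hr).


W = L/λ = 39.86/24.66 = 1.6164 hr

Final: 1.6164 hr


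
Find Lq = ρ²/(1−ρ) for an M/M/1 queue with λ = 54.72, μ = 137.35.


ρ = 54.72/137.35 = 0.3984
Lq = ρ²/(1−ρ) = 0.1587/0.6016 = 0.2638

Final: 0.2638


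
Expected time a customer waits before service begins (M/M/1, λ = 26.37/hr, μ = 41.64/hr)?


ρ = 26.37/41.64 = 0.6333
Wq = ρ/(μ−λ) = 0.6333/(41.64 − 26.37) = 0.6333/15.27 = 0.04147 hr

Final: 0.04147 hr


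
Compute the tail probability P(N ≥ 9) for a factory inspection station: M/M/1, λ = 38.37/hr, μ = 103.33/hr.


ρ = 38.37/103.33 = 0.3713
P(N ≥ n) = ρ^n = 0.3713^9 = 0.0001342

Final: 0.0001342


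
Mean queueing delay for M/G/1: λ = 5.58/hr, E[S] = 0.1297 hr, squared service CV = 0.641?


ρ = λ·E[S] = 5.58·0.1297 = 0.7237
E[S²] = E[S]²(1+C_s²) = 0.1297²·(1+0.641) = 0.027605
Wq = λ·E[S²]/(2(1−ρ)) = 5.58·0.027605/(2·0.2763) = 0.27877 hr

Final: 0.27877 hr


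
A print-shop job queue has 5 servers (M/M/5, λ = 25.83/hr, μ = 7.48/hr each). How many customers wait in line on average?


a = λ/μ = 3.4532; ρ = a/5 = 0.6906
P₀ = 0.027449
Lq = P₀·a^c·ρ / (c!·(1−ρ)²) = 0.027449·491.03680·0.6906/(120·0.09570)
= 0.81058

Final: 0.81058


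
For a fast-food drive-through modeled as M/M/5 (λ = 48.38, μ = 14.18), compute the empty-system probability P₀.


a = λ/μ = 48.38/14.18 = 3.4118; ρ = a/c = 0.6824
Σ_{k=0}^{4} a^k/k! (terms k=0..4) = 1.00000 + 3.41185 + 5.82035 + 6.61939 + 5.64608 = 22.49767
Tail: a^5/(5!(1−ρ)) = 462.32584/(120·0.3176) = 12.12955
P₀ = 1/(22.49767 + 12.12955) = 1/34.62722 = 0.028879

Final: 0.028879


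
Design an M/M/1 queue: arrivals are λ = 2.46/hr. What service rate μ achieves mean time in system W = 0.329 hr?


W = 1/(μ−λ) ⇒ μ − λ = 1/W = 1/0.329 = 3.0395
μ = λ + 1/W = 2.46 + 3.0395 = 5.4995 per hr

Final: 5.4995 /hr


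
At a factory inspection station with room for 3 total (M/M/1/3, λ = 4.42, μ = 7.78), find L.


ρ = 4.42/7.78 = 0.5681
L = ρ[1 − (K+1)ρ^K + Kρ^(K+1)] / [(1−ρ)(1−ρ^(K+1))]
Numerator: 0.5681·(1 − 4·0.183370 + 3·0.104177) = 0.328972
Denominator: (0.4319)·(0.895823) = 0.386885
L = 0.328972/0.386885 = 0.8503

Final: 0.8503


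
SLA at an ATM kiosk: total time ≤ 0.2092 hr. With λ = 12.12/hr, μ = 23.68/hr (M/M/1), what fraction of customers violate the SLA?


W ~ Exponential(μ−λ) for M/M/1.
μ − λ = 23.68 − 12.12 = 11.5600
P(W > t) = e^{−(μ−λ)t} = e^{−2.4184} = 0.089068

Final: 0.089068


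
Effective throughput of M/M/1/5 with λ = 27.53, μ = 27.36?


ρ = 1.0062; P_K = (1−ρ)ρ^5/(1−ρ^6) = 0.169258
λ_eff = λ(1 − P_K) = 27.53·(1 − 0.169258) = 27.53·0.830742 = 22.8703 /hr

Final: 22.8703 /hr


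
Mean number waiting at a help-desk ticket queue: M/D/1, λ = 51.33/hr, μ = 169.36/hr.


ρ = 51.33/169.36 = 0.3031
M/D/1: Lq = ρ²/(2(1−ρ)) = 0.09186/(2·0.6969) = 0.06590

Final: 0.06590


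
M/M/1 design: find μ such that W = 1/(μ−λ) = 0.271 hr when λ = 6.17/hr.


W = 1/(μ−λ) ⇒ μ − λ = 1/W = 1/0.271 = 3.6900
μ = λ + 1/W = 6.17 + 3.6900 = 9.8600 per hr

Final: 9.8600 /hr


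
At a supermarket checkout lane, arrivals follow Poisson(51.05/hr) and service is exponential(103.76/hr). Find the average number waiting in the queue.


ρ = 51.05/103.76 = 0.4920
Lq = ρ²/(1−ρ) = 0.2421/0.5080 = 0.4765

Final: 0.4765


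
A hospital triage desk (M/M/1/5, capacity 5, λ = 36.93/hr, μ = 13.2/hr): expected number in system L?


ρ = 36.93/13.2 = 2.7977
L = ρ[1 − (K+1)ρ^K + Kρ^(K+1)] / [(1−ρ)(1−ρ^(K+1))]
Numerator: 2.7977·(1 − 6·171.406340 + 5·479.548193) = 3833.733858
Denominator: (-1.7977)·(-478.548193) = 860.299138
L = 3833.733858/860.299138 = 4.4563

Final: 4.4563
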